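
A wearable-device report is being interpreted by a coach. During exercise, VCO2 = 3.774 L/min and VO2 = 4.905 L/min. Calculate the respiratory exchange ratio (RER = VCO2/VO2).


RER = VCO2 / VO2
= 3.774 / 4.905
= 0.7694

0.7694


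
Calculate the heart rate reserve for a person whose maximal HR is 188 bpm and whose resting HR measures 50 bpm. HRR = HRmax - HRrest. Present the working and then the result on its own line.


HRmax = 188 bpm
HRrest = 50 bpm
HRR = 188 - 50 = 138 bpm

138 bpm


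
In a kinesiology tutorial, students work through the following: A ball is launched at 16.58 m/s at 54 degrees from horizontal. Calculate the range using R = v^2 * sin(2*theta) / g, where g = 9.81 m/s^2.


sin(2 * 54) = sin(108) = 0.951057
v^2 = 16.58^2 = 274.8964
R = 274.8964 * 0.951057 / 9.81
= 26.651 m

26.651 m


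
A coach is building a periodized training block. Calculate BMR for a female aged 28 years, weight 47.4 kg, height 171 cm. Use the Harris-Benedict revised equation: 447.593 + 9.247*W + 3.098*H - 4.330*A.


Substituting values:
W term = 9.247 * 47.4 = 438.3078
H term = 3.098 * 171 = 529.758
A term = 4.330 * 28 = 121.24
BMR = 1294.42 kcal/day

1294.42 kcal/day


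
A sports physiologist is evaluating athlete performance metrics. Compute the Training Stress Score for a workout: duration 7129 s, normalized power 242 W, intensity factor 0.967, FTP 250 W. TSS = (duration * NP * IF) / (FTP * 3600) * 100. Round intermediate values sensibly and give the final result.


Product = 7129 * 242 * 0.967 = 1668285.806
Base = 250 * 3600 = 900000
TSS = 1668285.806 / 900000 * 100 = 185.37

185.37 TSS


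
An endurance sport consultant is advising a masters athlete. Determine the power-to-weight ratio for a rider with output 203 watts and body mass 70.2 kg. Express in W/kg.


P/W = 203 / 70.2 = 2.892 W/kg

2.892 W/kg


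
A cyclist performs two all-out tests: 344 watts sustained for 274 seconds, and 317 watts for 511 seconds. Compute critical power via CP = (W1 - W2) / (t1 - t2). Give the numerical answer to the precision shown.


W1 = P1 * t1 = 344 * 274 = 94256 J
W2 = P2 * t2 = 317 * 511 = 161987 J
CP = (94256 - 161987) / (274 - 511)
= 285.78 W

285.78 W


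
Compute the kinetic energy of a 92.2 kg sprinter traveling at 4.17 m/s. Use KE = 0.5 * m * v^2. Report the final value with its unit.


Velocity squared = 17.3889
KE = 0.5 * 92.2 * 17.3889 = 801.63 J

801.63 J


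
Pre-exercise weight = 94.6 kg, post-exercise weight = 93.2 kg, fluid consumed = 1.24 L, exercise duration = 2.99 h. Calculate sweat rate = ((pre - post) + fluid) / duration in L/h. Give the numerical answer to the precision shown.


Weight loss = 94.6 - 93.2 = 1.4 kg (approx L)
Total sweat = 1.4 + 1.24 = 2.64 L
Sweat rate = 2.64 / 2.99 = 0.883 L/h

0.883 L/h


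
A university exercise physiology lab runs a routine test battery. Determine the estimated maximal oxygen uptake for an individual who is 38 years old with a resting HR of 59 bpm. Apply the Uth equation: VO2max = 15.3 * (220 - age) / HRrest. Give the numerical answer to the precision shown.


HRmax = 220 - 38 = 182
VO2max = 15.3 * (182 / 59)
= 15.3 * 3.0847
= 47.2 mL/kg/min

47.2 mL/kg/min


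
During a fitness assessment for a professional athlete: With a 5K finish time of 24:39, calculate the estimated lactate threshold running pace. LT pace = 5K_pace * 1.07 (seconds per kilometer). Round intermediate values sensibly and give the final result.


Race duration = 1479 s for 5 km
Average pace = 1479 / 5 = 295.8 s/km
LT pace = 295.8 * 1.07
= 316.51 s/km

316.51 s/km


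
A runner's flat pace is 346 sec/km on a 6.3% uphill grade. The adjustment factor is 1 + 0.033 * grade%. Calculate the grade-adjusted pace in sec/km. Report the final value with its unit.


Factor = 1 + 0.033 * 6.3 = 1.2079
Adjusted pace = 346 * 1.2079
= 417.93 sec/km

417.93 s/km


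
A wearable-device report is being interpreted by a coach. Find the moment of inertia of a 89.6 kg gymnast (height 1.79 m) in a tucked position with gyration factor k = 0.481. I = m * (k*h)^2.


Radius of gyration = 0.481 * 1.79 = 0.86099 m
I = 89.6 * 0.86099^2
= 89.6 * 0.741304
= 66.421 kg*m^2

66.421 kg*m^2


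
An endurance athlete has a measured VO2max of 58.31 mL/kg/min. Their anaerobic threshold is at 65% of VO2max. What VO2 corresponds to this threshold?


Anaerobic threshold VO2 = VO2max * 65%
= 58.31 * 0.65
= 37.9 mL/kg/min

37.9 mL/kg/min


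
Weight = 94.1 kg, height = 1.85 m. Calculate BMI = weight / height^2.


height^2 = 1.85^2 = 3.4225
BMI = 94.1 / 3.4225 = 27.49 kg/m^2

27.49 kg/m^2


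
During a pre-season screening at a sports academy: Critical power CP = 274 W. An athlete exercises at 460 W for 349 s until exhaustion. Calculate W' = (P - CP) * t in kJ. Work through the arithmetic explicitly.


P - CP = 460 - 274 = 186 W
W' = 186 * 349 = 64914 J
= 64914 / 1000 = 64.914 kJ

64.914 kJ


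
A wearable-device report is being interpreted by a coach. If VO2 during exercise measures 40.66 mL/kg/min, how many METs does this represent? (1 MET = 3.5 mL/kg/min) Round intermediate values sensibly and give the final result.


METs = VO2 / 3.5 = 40.66 / 3.5 = 11.62

11.62 METs


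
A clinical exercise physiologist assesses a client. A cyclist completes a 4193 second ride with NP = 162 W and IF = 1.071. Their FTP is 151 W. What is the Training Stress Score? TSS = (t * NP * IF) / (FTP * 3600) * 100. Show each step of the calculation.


t * NP * IF = 4193 * 162 * 1.071 = 727493.886
FTP * 3600 = 543600
TSS = (727493.886 / 543600) * 100 = 133.83

133.83 TSS


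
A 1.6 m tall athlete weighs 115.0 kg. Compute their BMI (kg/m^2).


height^2 = 2.56 m^2
BMI = 115.0 / 2.56 = 44.92 kg/m^2

44.92 kg/m^2


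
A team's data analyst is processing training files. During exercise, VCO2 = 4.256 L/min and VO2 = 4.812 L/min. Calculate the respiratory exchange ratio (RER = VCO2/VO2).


RER = VCO2 / VO2
= 4.256 / 4.812
= 0.8845

0.8845


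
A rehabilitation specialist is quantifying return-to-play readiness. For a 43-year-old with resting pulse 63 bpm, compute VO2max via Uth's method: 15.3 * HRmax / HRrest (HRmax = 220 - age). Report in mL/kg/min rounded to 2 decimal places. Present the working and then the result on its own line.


Step 1: HRmax = 220 - 43 = 177 bpm
Step 2: Ratio = 177 / 63 = 2.8095
Step 3: VO2max = 15.3 * 2.8095 = 42.99 mL/kg/min

42.99 mL/kg/min


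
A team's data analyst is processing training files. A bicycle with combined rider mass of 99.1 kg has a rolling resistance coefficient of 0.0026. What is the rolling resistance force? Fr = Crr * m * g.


Fr = 0.0026 * 99.1 * 9.81
= 0.25766 * 9.81
= 2.528 N

2.528 N


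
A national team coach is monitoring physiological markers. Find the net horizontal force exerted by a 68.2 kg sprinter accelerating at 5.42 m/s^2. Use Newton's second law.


Newton's second law: F = m * a
F = 68.2 * 5.42 = 369.64 N

369.64 N


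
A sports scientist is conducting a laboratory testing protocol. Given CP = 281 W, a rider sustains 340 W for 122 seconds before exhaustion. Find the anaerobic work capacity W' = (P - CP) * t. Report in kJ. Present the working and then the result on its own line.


Excess power = 340 - 281 = 59 W
Work above CP = 59 * 122 = 7198 J
W' = 7.198 kJ

7.198 kJ


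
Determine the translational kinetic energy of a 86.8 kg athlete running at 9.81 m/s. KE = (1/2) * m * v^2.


KE = 0.5 * m * v^2
= 0.5 * 86.8 * 9.81^2
= 0.5 * 86.8 * 96.2361
= 4176.65 J

4176.65 J


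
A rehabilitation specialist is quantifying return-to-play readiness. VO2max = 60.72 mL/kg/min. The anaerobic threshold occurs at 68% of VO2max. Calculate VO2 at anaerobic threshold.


AT fraction = 68 / 100 = 0.68
AT VO2 = 60.72 * 0.68
= 41.29 mL/kg/min

41.29 mL/kg/min


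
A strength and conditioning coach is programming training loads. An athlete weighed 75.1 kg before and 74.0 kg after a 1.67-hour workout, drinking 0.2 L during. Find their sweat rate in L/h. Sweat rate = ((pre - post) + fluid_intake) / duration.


Body mass change = 1.1 kg
Total sweat loss = 1.1 + 0.2 = 1.3 L
Rate = 1.3 / 1.67 = 0.778 L/h

0.778 L/h


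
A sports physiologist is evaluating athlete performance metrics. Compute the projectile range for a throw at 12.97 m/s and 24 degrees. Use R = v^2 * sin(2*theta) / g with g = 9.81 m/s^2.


Two times the angle = 48 degrees
sin(48) = 0.743145
R = 168.2209 * 0.743145 / 9.81 = 12.743 m

12.743 m


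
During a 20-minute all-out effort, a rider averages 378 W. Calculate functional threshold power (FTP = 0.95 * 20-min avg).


FTP = 0.95 * 378
= 359.1 W

359.1 W


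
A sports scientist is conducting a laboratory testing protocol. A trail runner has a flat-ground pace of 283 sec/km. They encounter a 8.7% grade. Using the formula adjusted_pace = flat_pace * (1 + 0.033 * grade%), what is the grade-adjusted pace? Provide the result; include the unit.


Grade factor = 1 + 0.033 * 8.7 = 1.2871
Adjusted = 283 * 1.2871 = 364.25 sec/km

364.25 s/km


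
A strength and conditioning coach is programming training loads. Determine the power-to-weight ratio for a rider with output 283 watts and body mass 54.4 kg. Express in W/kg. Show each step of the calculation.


P/W = 283 / 54.4 = 5.202 W/kg

5.202 W/kg


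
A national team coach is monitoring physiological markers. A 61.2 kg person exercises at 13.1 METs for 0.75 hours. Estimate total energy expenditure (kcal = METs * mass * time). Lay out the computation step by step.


Energy = METs * mass(kg) * time(h)
= 13.1 * 61.2 * 0.75
= 601.29 kcal

601.29 kcal


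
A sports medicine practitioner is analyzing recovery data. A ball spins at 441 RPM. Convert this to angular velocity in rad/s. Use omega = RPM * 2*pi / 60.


omega = 441 * 2 * pi / 60
= 441 * 6.28318531 / 60
= 2770.885 / 60
= 46.181 rad/s

46.181 rad/s


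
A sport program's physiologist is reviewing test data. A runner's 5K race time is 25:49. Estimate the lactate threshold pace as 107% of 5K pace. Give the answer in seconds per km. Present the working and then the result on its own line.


Total race time = 25*60 + 49 = 1549 seconds
5K pace = 1549 / 5 = 309.8 sec/km
LT pace = 309.8 * 1.07 = 331.49 sec/km

331.49 s/km


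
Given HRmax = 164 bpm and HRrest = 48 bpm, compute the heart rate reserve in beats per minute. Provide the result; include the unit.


Heart rate reserve = maximum HR minus resting HR
HRR = 164 - 48 = 116 bpm

116 bpm


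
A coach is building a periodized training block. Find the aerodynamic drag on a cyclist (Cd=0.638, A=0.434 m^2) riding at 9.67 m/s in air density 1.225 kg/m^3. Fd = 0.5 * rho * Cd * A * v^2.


Fd = 0.5 * 1.225 * 0.638 * 0.434 * 9.67^2
= 0.5 * 1.225 * 0.638 * 0.434 * 93.5089
= 15.859 N

15.859 N


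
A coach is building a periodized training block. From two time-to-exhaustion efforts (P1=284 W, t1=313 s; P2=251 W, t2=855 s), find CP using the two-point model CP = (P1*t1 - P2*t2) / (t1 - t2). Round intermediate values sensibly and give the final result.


Work in trial 1 = 88892 J
Work in trial 2 = 214605 J
Delta work = -125713 J
Delta time = -542 s
CP = -125713 / -542 = 231.94 W

231.94 W


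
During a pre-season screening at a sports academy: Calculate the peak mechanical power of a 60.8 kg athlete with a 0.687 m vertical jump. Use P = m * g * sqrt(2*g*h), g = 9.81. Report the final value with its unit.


First, sqrt(2gh) = sqrt(2 * 9.81 * 0.687)
= sqrt(13.47894) = 3.671368 m/s
Power = 60.8 * 9.81 * 3.671368 = 2189.78 W

2189.78 W


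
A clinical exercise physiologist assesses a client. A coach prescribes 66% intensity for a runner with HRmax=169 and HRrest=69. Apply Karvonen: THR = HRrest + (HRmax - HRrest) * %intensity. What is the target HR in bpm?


Heart rate reserve = 169 - 69 = 100
Intensity fraction = 66 / 100 = 0.66
THR = 69 + 100 * 0.66 = 135.0 bpm

135.0 bpm


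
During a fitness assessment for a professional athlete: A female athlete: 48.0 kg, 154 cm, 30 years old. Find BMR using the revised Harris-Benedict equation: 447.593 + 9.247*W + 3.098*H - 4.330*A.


Intercept = 447.593
Weight contribution = 9.247 * 48.0 = 443.856
Height contribution = 3.098 * 154 = 477.092
Age contribution = 4.33 * 30 = 129.9
BMR = 447.593 + 443.856 + 477.092 - 129.9
= 1238.64 kcal/day

1238.64 kcal/day


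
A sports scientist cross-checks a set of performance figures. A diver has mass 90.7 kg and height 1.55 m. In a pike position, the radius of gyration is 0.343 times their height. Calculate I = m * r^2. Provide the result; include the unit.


r = 0.343 * 1.55 = 0.53165 m
I = m * r^2 = 90.7 * 0.282652 = 25.637 kg*m^2

25.637 kg*m^2


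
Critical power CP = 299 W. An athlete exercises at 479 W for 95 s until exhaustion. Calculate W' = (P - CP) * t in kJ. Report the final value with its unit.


P - CP = 479 - 299 = 180 W
W' = 180 * 95 = 17100 J
= 17100 / 1000 = 17.1 kJ

17.1 kJ


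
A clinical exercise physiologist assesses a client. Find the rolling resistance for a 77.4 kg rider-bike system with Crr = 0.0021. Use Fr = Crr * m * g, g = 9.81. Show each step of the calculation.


m * g = 77.4 * 9.81 = 759.294 N
Fr = 0.0021 * 759.294 = 1.595 N

1.595 N


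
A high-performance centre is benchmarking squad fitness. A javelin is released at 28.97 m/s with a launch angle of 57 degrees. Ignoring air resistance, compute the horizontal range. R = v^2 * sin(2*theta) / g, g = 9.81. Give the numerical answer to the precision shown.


Launch speed squared = 839.2609
sin(2 * 57 deg) = 0.913545
Range = 839.2609 * 0.913545 / 9.81
= 78.155 m

78.155 m


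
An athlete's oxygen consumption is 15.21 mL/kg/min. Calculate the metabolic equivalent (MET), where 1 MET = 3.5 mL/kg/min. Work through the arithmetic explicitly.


MET = VO2 / 3.5
= 15.21 / 3.5
= 4.35 METs

4.35 METs


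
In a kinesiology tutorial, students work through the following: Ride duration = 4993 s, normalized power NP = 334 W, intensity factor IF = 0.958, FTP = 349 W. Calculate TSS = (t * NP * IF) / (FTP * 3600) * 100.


Numerator = 4993 * 334 * 0.958 = 1597620.196
Denominator = 349 * 3600 = 1256400
TSS = 1597620.196 / 1256400 * 100
= 127.16

127.16 TSS


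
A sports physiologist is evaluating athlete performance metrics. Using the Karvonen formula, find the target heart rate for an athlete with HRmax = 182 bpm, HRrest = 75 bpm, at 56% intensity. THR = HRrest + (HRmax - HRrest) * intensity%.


HRR = 182 - 75 = 107
THR = 75 + 107 * 0.56
= 75 + 59.92
= 134.92 bpm

134.92 bpm


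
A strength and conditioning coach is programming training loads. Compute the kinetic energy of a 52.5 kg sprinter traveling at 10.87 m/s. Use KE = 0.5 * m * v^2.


Velocity squared = 118.1569
KE = 0.5 * 52.5 * 118.1569 = 3101.62 J

3101.62 J


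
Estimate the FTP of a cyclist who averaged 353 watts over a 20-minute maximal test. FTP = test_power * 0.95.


FTP = 353 * 0.95 = 335.35 W

335.35 W


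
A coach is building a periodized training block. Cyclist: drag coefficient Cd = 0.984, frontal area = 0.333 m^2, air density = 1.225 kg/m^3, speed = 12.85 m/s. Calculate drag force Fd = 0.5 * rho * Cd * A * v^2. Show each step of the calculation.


v^2 = 12.85^2 = 165.1225
Fd = 0.5 * 1.225 * 0.984 * 0.333 * 165.1225
= 33.14 N

33.14 N


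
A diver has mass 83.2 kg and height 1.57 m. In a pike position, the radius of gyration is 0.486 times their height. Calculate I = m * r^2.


r = 0.486 * 1.57 = 0.76302 m
I = m * r^2 = 83.2 * 0.5822 = 48.439 kg*m^2

48.439 kg*m^2


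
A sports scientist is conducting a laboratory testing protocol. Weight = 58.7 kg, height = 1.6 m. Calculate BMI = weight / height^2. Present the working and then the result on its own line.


height^2 = 1.6^2 = 2.56
BMI = 58.7 / 2.56 = 22.93 kg/m^2

22.93 kg/m^2


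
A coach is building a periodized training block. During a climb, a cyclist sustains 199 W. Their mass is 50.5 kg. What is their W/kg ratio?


Power-to-weight = 199 W / 50.5 kg
= 3.941 W/kg

3.941 W/kg


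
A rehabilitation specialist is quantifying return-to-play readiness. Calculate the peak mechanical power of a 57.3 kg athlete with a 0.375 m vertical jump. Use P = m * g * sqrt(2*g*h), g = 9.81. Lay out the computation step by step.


First, sqrt(2gh) = sqrt(2 * 9.81 * 0.375)
= sqrt(7.3575) = 2.712471 m/s
Power = 57.3 * 9.81 * 2.712471 = 1524.72 W

1524.72 W


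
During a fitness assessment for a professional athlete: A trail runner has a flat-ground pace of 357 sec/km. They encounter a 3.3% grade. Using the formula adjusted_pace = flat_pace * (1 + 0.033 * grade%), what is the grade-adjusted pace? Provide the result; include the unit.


Grade factor = 1 + 0.033 * 3.3 = 1.1089
Adjusted = 357 * 1.1089 = 395.88 sec/km

395.88 s/km


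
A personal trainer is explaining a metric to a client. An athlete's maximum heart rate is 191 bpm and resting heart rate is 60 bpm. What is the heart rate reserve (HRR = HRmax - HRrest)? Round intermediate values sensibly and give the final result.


HRR = HRmax - HRrest
= 191 - 60
= 131 bpm

131 bpm


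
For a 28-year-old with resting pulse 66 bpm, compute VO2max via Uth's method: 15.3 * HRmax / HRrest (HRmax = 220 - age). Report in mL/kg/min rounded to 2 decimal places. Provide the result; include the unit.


Step 1: HRmax = 220 - 28 = 192 bpm
Step 2: Ratio = 192 / 66 = 2.9091
Step 3: VO2max = 15.3 * 2.9091 = 44.51 mL/kg/min

44.51 mL/kg/min


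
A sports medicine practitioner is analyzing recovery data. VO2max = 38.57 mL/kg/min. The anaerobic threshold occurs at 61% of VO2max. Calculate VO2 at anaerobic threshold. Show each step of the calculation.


AT fraction = 61 / 100 = 0.61
AT VO2 = 38.57 * 0.61
= 23.53 mL/kg/min

23.53 mL/kg/min


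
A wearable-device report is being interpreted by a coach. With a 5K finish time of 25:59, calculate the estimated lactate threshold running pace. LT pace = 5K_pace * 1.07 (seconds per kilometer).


Race duration = 1559 s for 5 km
Average pace = 1559 / 5 = 311.8 s/km
LT pace = 311.8 * 1.07
= 333.63 s/km

333.63 s/km


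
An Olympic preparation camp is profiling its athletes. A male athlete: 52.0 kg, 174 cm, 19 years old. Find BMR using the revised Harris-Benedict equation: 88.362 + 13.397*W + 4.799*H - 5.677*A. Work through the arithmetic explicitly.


Intercept = 88.362
Weight contribution = 13.397 * 52.0 = 696.644
Height contribution = 4.799 * 174 = 835.026
Age contribution = 5.677 * 19 = 107.863
BMR = 88.362 + 696.644 + 835.026 - 107.863
= 1512.17 kcal/day

1512.17 kcal/day


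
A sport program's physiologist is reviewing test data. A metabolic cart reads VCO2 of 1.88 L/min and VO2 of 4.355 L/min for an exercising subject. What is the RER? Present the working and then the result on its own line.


RER = VCO2 / VO2 = 1.88 / 4.355 = 0.4317

0.4317


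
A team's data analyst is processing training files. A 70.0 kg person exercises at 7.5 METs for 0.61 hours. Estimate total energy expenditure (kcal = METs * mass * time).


Energy = METs * mass(kg) * time(h)
= 7.5 * 70.0 * 0.61
= 320.25 kcal

320.25 kcal


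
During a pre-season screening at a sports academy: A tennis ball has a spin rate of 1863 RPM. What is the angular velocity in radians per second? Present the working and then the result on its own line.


Convert RPM to rad/s: multiply by 2*pi and divide by 60
omega = 1863 * 2 * pi / 60
= 195.093 rad/s

195.093 rad/s


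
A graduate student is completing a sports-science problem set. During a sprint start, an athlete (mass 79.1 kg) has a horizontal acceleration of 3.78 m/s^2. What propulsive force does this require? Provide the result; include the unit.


Propulsive force = mass * acceleration
= 79.1 kg * 3.78 m/s^2
= 299.0 N

299.0 N


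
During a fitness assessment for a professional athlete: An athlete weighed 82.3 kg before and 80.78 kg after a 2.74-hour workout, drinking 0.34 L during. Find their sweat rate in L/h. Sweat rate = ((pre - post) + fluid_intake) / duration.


Body mass change = 1.52 kg
Total sweat loss = 1.52 + 0.34 = 1.86 L
Rate = 1.86 / 2.74 = 0.679 L/h

0.679 L/h


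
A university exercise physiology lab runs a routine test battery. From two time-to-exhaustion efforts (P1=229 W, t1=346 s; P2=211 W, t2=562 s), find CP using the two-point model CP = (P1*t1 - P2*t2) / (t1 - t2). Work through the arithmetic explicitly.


Work in trial 1 = 79234 J
Work in trial 2 = 118582 J
Delta work = -39348 J
Delta time = -216 s
CP = -39348 / -216 = 182.17 W

182.17 W


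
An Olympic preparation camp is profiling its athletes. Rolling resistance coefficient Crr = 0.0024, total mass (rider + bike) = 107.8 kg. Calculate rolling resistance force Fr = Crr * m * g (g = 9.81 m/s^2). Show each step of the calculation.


Fr = Crr * m * g
= 0.0024 * 107.8 * 9.81
= 2.538 N

2.538 N


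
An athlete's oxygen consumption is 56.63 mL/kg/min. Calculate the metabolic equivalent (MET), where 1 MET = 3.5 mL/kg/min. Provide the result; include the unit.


MET = VO2 / 3.5
= 56.63 / 3.5
= 16.18 METs

16.18 METs


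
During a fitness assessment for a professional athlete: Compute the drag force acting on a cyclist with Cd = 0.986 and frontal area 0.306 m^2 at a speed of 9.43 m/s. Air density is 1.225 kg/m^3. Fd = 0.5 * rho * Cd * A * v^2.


Step 1: v^2 = 88.9249
Step 2: Fd = 0.5 * 1.225 * 0.986 * 0.306 * 88.9249
= 16.433 N

16.433 N


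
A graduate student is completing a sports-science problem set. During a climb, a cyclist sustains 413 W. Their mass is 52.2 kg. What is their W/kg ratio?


Power-to-weight = 413 W / 52.2 kg
= 7.912 W/kg

7.912 W/kg


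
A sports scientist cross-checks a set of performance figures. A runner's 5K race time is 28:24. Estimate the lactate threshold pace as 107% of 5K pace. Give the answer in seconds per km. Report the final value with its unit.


Total race time = 28*60 + 24 = 1704 seconds
5K pace = 1704 / 5 = 340.8 sec/km
LT pace = 340.8 * 1.07 = 364.66 sec/km

364.66 s/km


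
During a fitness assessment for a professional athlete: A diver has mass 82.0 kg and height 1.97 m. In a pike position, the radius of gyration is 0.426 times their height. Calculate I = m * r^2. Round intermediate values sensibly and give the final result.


r = 0.426 * 1.97 = 0.83922 m
I = m * r^2 = 82.0 * 0.70429 = 57.752 kg*m^2

57.752 kg*m^2


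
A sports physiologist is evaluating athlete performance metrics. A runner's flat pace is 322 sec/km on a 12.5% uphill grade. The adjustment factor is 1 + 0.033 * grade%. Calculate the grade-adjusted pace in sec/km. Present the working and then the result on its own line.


Factor = 1 + 0.033 * 12.5 = 1.4125
Adjusted pace = 322 * 1.4125
= 454.83 sec/km

454.83 s/km


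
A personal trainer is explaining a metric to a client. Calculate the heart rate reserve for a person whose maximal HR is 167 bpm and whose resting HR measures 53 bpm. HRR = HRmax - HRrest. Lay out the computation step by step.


HRmax = 167 bpm
HRrest = 53 bpm
HRR = 167 - 53 = 114 bpm

114 bpm


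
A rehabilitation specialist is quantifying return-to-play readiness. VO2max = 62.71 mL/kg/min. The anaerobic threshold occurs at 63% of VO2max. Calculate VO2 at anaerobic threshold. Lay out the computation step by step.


AT fraction = 63 / 100 = 0.63
AT VO2 = 62.71 * 0.63
= 39.51 mL/kg/min

39.51 mL/kg/min


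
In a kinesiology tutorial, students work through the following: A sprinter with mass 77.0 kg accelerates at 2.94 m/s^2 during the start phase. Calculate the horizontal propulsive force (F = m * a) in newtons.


F = m * a
= 77.0 * 2.94
= 226.38 N

226.38 N


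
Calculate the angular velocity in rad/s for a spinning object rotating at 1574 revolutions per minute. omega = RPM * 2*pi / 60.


omega = RPM * 2*pi / 60
= 1574 * 6.28318531 / 60
= 164.829 rad/s

164.829 rad/s


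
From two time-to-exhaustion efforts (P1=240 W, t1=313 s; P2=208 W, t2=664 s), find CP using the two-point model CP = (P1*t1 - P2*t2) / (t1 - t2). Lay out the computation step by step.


Work in trial 1 = 75120 J
Work in trial 2 = 138112 J
Delta work = -62992 J
Delta time = -351 s
CP = -62992 / -351 = 179.46 W

179.46 W


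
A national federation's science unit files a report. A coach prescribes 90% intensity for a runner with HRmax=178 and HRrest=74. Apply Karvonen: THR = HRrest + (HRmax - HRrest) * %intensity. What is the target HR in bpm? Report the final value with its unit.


Heart rate reserve = 178 - 74 = 104
Intensity fraction = 90 / 100 = 0.9
THR = 74 + 104 * 0.9 = 167.6 bpm

167.6 bpm


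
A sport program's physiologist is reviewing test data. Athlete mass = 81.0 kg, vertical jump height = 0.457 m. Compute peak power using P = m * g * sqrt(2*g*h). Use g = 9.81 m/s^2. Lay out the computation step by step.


sqrt(2 * 9.81 * 0.457) = sqrt(8.96634) = 2.994385 m/s
P = 81.0 * 9.81 * 2.994385
= 2379.37 W

2379.37 W


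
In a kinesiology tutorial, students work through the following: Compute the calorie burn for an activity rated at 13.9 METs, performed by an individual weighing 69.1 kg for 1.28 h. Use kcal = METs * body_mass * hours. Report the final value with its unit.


Product of METs and mass = 13.9 * 69.1 = 960.49
Total kcal = 960.49 * 1.28 = 1229.43 kcal

1229.43 kcal


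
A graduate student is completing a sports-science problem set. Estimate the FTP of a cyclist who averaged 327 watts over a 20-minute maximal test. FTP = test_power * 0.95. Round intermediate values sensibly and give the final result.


FTP = 327 * 0.95 = 310.65 W

310.65 W


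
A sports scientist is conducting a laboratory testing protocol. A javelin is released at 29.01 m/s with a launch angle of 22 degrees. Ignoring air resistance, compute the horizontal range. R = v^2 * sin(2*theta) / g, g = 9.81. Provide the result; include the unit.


Launch speed squared = 841.5801
sin(2 * 22 deg) = 0.694658
Range = 841.5801 * 0.694658 / 9.81
= 59.593 m

59.593 m


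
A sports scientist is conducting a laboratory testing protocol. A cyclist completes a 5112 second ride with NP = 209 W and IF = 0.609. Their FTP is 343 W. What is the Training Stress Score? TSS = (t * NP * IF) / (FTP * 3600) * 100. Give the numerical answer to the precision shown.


t * NP * IF = 5112 * 209 * 0.609 = 650660.472
FTP * 3600 = 1234800
TSS = (650660.472 / 1234800) * 100 = 52.69

52.69 TSS


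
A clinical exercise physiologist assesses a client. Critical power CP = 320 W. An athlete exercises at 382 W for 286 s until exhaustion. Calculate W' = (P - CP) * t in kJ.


P - CP = 382 - 320 = 62 W
W' = 62 * 286 = 17732 J
= 17732 / 1000 = 17.732 kJ

17.732 kJ


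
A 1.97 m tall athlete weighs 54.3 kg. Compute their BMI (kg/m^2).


height^2 = 3.8809 m^2
BMI = 54.3 / 3.8809 = 13.99 kg/m^2

13.99 kg/m^2


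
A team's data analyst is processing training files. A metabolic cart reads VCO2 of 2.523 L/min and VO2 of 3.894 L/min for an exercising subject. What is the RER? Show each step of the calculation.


RER = VCO2 / VO2 = 2.523 / 3.894 = 0.6479

0.6479


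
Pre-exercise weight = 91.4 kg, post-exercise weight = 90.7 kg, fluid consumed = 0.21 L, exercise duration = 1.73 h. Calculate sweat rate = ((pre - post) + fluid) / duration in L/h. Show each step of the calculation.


Weight loss = 91.4 - 90.7 = 0.7 kg (approx L)
Total sweat = 0.7 + 0.21 = 0.91 L
Sweat rate = 0.91 / 1.73 = 0.526 L/h

0.526 L/h


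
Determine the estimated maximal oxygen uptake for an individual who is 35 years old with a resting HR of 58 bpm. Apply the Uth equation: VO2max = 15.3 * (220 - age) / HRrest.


HRmax = 220 - 35 = 185
VO2max = 15.3 * (185 / 58)
= 15.3 * 3.1897
= 48.8 mL/kg/min

48.8 mL/kg/min


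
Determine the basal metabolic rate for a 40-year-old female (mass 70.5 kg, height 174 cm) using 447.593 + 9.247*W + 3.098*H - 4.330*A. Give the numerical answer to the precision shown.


BMR = 447.593 + 9.247*70.5 + 3.098*174 - 4.330*40
= 1465.36 kcal/day

1465.36 kcal/day


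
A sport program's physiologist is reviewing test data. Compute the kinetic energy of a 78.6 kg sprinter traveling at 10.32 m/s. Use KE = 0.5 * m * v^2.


Velocity squared = 106.5024
KE = 0.5 * 78.6 * 106.5024 = 4185.54 J

4185.54 J


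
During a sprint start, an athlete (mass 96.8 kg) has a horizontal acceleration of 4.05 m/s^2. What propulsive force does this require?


Propulsive force = mass * acceleration
= 96.8 kg * 4.05 m/s^2
= 392.04 N

392.04 N


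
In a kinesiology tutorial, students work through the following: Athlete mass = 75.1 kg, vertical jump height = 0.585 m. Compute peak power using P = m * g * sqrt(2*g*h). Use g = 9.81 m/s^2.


sqrt(2 * 9.81 * 0.585) = sqrt(11.4777) = 3.387875 m/s
P = 75.1 * 9.81 * 3.387875
= 2495.95 W

2495.95 W


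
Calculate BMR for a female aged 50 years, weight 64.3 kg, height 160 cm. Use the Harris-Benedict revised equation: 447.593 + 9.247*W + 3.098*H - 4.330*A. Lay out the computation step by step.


Substituting values:
W term = 9.247 * 64.3 = 594.5821
H term = 3.098 * 160 = 495.68
A term = 4.330 * 50 = 216.5
BMR = 1321.36 kcal/day

1321.36 kcal/day


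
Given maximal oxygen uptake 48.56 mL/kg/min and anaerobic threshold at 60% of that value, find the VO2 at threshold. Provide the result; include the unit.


Percentage as decimal = 0.6
VO2 at AT = 48.56 * 0.6 = 29.14 mL/kg/min

29.14 mL/kg/min


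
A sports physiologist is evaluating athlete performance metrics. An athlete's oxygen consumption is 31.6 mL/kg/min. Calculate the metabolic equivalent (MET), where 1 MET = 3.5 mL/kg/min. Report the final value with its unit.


MET = VO2 / 3.5
= 31.6 / 3.5
= 9.03 METs

9.03 METs


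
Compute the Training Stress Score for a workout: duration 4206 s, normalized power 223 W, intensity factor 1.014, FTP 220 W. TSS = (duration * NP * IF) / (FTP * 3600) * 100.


Product = 4206 * 223 * 1.014 = 951069.132
Base = 220 * 3600 = 792000
TSS = 951069.132 / 792000 * 100 = 120.08

120.08 TSS


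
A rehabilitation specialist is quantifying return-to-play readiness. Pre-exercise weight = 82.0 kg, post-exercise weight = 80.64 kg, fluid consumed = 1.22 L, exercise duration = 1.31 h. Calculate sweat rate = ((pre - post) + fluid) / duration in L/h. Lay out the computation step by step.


Weight loss = 82.0 - 80.64 = 1.36 kg (approx L)
Total sweat = 1.36 + 1.22 = 2.58 L
Sweat rate = 2.58 / 1.31 = 1.969 L/h

1.969 L/h


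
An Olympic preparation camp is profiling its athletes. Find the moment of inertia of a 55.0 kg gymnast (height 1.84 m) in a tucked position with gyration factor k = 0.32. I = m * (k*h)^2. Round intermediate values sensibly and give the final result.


Radius of gyration = 0.32 * 1.84 = 0.5888 m
I = 55.0 * 0.5888^2
= 55.0 * 0.346685
= 19.068 kg*m^2

19.068 kg*m^2


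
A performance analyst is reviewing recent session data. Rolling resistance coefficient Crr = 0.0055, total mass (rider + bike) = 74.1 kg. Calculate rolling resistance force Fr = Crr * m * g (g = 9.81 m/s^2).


Fr = Crr * m * g
= 0.0055 * 74.1 * 9.81
= 3.998 N

3.998 N


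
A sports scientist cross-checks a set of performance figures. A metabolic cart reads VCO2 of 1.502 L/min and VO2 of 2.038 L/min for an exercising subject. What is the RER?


RER = VCO2 / VO2 = 1.502 / 2.038 = 0.737

0.737


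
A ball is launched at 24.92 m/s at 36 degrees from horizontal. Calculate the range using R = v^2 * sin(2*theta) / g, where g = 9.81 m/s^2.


sin(2 * 36) = sin(72) = 0.951057
v^2 = 24.92^2 = 621.0064
R = 621.0064 * 0.951057 / 9.81
= 60.205 m

60.205 m


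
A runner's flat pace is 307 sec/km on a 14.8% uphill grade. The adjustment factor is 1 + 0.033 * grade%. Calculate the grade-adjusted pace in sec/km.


Factor = 1 + 0.033 * 14.8 = 1.4884
Adjusted pace = 307 * 1.4884
= 456.94 sec/km

456.94 s/km


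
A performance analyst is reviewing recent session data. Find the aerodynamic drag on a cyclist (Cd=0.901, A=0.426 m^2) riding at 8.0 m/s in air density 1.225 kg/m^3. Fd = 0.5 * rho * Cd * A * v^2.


Fd = 0.5 * 1.225 * 0.901 * 0.426 * 8.0^2
= 0.5 * 1.225 * 0.901 * 0.426 * 64.0
= 15.046 N

15.046 N


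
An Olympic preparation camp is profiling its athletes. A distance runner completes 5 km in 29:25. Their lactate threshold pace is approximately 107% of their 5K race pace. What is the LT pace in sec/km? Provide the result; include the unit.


Convert to seconds: 29 min 25 s = 1765 s
Pace per km = 1765 / 5 = 353.0 s/km
LT pace = 353.0 * 1.07 = 377.71 s/km

377.71 s/km


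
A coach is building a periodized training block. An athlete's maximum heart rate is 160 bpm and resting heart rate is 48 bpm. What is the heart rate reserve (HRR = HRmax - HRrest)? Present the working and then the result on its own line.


HRR = HRmax - HRrest
= 160 - 48
= 112 bpm

112 bpm


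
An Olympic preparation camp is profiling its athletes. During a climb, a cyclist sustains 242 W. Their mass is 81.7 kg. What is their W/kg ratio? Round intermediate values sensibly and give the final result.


Power-to-weight = 242 W / 81.7 kg
= 2.962 W/kg

2.962 W/kg


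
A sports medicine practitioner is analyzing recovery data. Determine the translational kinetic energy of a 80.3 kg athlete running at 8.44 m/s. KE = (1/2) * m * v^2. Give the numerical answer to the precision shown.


KE = 0.5 * m * v^2
= 0.5 * 80.3 * 8.44^2
= 0.5 * 80.3 * 71.2336
= 2860.03 J

2860.03 J


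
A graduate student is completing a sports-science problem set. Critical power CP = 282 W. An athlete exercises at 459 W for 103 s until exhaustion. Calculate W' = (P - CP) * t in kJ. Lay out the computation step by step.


P - CP = 459 - 282 = 177 W
W' = 177 * 103 = 18231 J
= 18231 / 1000 = 18.231 kJ

18.231 kJ


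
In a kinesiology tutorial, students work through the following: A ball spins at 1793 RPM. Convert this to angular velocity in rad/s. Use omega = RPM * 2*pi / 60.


omega = 1793 * 2 * pi / 60
= 1793 * 6.28318531 / 60
= 11265.751 / 60
= 187.763 rad/s

187.763 rad/s


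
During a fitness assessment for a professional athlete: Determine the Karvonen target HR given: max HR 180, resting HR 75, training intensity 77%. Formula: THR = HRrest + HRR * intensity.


HRR = HRmax - HRrest = 180 - 75 = 105
THR = 75 + 105 * 0.77
= 155.85 bpm

155.85 bpm


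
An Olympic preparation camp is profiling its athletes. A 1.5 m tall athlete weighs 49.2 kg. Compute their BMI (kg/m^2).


height^2 = 2.25 m^2
BMI = 49.2 / 2.25 = 21.87 kg/m^2

21.87 kg/m^2


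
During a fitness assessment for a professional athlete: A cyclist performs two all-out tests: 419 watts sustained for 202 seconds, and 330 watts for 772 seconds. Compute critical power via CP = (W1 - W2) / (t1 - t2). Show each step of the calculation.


W1 = P1 * t1 = 419 * 202 = 84638 J
W2 = P2 * t2 = 330 * 772 = 254760 J
CP = (84638 - 254760) / (202 - 772)
= 298.46 W

298.46 W


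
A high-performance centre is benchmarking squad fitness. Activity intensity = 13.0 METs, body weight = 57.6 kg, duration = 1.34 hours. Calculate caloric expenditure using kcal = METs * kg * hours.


kcal = 13.0 * 57.6 * 1.34
= 748.8 * 1.34
= 1003.39 kcal

1003.39 kcal


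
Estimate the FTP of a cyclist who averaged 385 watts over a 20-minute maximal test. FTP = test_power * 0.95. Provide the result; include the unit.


FTP = 385 * 0.95 = 365.75 W

365.75 W


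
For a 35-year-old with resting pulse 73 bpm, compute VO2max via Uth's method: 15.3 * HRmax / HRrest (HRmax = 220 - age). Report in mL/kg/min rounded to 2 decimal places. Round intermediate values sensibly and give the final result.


Step 1: HRmax = 220 - 35 = 185 bpm
Step 2: Ratio = 185 / 73 = 2.5342
Step 3: VO2max = 15.3 * 2.5342 = 38.77 mL/kg/min

38.77 mL/kg/min


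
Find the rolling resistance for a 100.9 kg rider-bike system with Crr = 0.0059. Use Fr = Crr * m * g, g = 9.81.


m * g = 100.9 * 9.81 = 989.829 N
Fr = 0.0059 * 989.829 = 5.84 N

5.84 N


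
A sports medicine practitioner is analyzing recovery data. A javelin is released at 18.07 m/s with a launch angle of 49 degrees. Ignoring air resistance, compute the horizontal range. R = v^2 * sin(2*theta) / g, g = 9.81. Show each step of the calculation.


Launch speed squared = 326.5249
sin(2 * 49 deg) = 0.990268
Range = 326.5249 * 0.990268 / 9.81
= 32.961 m

32.961 m


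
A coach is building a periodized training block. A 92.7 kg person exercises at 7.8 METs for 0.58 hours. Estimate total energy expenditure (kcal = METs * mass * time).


Energy = METs * mass(kg) * time(h)
= 7.8 * 92.7 * 0.58
= 419.37 kcal

419.37 kcal


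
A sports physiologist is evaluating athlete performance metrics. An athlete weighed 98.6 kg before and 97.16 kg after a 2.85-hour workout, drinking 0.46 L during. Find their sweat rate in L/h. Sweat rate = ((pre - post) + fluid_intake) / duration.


Body mass change = 1.44 kg
Total sweat loss = 1.44 + 0.46 = 1.9 L
Rate = 1.9 / 2.85 = 0.667 L/h

0.667 L/h


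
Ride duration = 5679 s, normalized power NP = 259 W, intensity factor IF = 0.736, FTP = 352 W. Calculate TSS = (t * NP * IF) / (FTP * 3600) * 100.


Numerator = 5679 * 259 * 0.736 = 1082553.696
Denominator = 352 * 3600 = 1267200
TSS = 1082553.696 / 1267200 * 100
= 85.43

85.43 TSS


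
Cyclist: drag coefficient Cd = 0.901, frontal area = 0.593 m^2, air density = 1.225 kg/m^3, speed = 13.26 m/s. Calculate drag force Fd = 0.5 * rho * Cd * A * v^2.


v^2 = 13.26^2 = 175.8276
Fd = 0.5 * 1.225 * 0.901 * 0.593 * 175.8276
= 57.54 N

57.54 N


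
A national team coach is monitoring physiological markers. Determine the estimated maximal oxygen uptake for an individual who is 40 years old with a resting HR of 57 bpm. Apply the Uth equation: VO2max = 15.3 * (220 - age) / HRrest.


HRmax = 220 - 40 = 180
VO2max = 15.3 * (180 / 57)
= 15.3 * 3.1579
= 48.32 mL/kg/min

48.32 mL/kg/min


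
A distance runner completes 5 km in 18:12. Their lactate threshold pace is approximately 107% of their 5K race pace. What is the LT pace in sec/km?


Convert to seconds: 18 min 12 s = 1092 s
Pace per km = 1092 / 5 = 218.4 s/km
LT pace = 218.4 * 1.07 = 233.69 s/km

233.69 s/km


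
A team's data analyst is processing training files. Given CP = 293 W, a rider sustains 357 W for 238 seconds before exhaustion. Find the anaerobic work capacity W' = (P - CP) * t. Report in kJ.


Excess power = 357 - 293 = 64 W
Work above CP = 64 * 238 = 15232 J
W' = 15.232 kJ

15.232 kJ


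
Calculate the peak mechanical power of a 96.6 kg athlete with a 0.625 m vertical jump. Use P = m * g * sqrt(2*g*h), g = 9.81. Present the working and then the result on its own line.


First, sqrt(2gh) = sqrt(2 * 9.81 * 0.625)
= sqrt(12.2625) = 3.501785 m/s
Power = 96.6 * 9.81 * 3.501785 = 3318.45 W

3318.45 W


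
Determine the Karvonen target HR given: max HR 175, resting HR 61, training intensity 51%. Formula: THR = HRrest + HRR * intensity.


HRR = HRmax - HRrest = 175 - 61 = 114
THR = 61 + 114 * 0.51
= 119.14 bpm

119.14 bpm


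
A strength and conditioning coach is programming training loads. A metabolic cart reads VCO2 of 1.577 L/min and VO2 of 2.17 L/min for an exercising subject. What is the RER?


RER = VCO2 / VO2 = 1.577 / 2.17 = 0.7267

0.7267


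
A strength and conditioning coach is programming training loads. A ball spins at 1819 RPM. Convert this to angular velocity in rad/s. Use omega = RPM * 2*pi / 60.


omega = 1819 * 2 * pi / 60
= 1819 * 6.28318531 / 60
= 11429.114 / 60
= 190.485 rad/s

190.485 rad/s


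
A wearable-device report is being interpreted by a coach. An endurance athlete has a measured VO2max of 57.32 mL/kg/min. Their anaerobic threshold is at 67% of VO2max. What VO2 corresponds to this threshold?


Anaerobic threshold VO2 = VO2max * 67%
= 57.32 * 0.67
= 38.4 mL/kg/min

38.4 mL/kg/min


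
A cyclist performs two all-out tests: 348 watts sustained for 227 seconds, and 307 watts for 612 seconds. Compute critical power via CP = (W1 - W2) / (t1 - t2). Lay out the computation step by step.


W1 = P1 * t1 = 348 * 227 = 78996 J
W2 = P2 * t2 = 307 * 612 = 187884 J
CP = (78996 - 187884) / (227 - 612)
= 282.83 W

282.83 W
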